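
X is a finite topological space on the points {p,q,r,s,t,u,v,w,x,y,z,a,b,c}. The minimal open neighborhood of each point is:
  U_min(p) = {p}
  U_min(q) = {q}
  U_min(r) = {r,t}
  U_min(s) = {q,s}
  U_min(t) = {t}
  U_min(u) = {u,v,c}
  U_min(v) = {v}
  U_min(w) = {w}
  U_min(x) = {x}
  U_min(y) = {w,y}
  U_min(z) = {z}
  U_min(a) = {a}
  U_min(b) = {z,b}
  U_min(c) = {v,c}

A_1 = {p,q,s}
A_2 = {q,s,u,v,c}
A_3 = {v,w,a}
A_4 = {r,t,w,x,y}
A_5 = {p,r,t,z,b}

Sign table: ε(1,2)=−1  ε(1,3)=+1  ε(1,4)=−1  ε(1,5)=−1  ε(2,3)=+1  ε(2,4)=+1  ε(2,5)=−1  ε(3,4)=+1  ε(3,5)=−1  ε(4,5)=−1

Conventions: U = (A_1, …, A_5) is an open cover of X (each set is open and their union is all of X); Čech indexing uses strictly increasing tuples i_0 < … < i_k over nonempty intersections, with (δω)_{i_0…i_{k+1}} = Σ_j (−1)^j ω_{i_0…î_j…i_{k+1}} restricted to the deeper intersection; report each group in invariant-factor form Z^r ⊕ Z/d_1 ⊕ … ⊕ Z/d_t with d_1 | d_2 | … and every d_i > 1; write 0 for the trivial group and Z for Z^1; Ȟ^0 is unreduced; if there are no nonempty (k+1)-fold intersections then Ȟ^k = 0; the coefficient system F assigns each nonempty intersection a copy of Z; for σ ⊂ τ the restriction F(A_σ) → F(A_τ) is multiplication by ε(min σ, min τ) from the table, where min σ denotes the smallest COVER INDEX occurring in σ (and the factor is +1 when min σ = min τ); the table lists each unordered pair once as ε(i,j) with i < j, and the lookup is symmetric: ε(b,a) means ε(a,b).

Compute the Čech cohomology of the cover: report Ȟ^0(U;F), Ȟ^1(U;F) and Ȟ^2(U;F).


cover nerve:
  A12={q,s} A15={p} A23={v} A34={w} A45={r,t}
C dims 5,5; δ0: rk 5, SNF 1^4·2
Ȟ^0: (5−5)−0=0 ⇒ 0
Ȟ^1: (5−0)−5=0 plus torsion [2] ⇒ Z/2
Ȟ^2: (0−0)−0=0 ⇒ 0

Ȟ^0(U;F) ≅ 0,  Ȟ^1(U;F) ≅ Z/2,  Ȟ^2(U;F) ≅ 0


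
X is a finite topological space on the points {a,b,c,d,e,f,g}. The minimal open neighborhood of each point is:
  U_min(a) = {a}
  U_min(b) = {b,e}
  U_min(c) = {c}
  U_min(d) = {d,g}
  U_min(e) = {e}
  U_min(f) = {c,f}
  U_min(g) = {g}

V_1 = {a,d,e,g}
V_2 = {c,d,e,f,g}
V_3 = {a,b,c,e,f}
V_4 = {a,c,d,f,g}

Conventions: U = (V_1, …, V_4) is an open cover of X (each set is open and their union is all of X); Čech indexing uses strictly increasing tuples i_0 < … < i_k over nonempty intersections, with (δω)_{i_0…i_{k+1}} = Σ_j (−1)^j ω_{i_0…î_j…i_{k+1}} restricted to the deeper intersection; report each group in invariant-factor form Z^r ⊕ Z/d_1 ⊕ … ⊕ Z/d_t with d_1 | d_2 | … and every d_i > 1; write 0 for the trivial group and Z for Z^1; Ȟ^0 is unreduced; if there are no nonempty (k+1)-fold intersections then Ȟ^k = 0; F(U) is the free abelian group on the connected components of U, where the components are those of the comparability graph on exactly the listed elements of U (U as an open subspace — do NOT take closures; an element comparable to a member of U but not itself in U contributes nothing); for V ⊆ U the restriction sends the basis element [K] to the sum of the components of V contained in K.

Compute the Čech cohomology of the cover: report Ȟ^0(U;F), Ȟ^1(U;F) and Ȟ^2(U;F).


nonempty intersections:
  V12={d,e,g} V13={a,e} V14={a,d,g} V23={c,e,f} V24={c,d,f,g} V34={a,c,f}
  V123={e} V124={d,g} V134={a} V234={c,f}
components per intersection:
  V1: {a} {d,g} {e}
  V2: {c,f} {d,g} {e}
  V3: {a} {b,e} {c,f}
  V4: {a} {c,f} {d,g}
  V12: {d,g} {e}
  V13: {a} {e}
  V14: {a} {d,g}
  V23: {c,f} {e}
  V24: {c,f} {d,g}
  V34: {a} {c,f}
  V123: {e}
  V124: {d,g}
  V134: {a}
  V234: {c,f}
C dims 12,12,4; δ0: rk 8, SNF 1^8; δ1: rk 4, SNF 1^4
Ȟ^0: (12−8)−0=4 ⇒ Z^4
Ȟ^1: (12−4)−8=0 ⇒ 0
Ȟ^2: (4−0)−4=0 ⇒ 0

Ȟ^0(U;F) ≅ Z^4, Ȟ^1(U;F) ≅ 0, Ȟ^2(U;F) ≅ 0


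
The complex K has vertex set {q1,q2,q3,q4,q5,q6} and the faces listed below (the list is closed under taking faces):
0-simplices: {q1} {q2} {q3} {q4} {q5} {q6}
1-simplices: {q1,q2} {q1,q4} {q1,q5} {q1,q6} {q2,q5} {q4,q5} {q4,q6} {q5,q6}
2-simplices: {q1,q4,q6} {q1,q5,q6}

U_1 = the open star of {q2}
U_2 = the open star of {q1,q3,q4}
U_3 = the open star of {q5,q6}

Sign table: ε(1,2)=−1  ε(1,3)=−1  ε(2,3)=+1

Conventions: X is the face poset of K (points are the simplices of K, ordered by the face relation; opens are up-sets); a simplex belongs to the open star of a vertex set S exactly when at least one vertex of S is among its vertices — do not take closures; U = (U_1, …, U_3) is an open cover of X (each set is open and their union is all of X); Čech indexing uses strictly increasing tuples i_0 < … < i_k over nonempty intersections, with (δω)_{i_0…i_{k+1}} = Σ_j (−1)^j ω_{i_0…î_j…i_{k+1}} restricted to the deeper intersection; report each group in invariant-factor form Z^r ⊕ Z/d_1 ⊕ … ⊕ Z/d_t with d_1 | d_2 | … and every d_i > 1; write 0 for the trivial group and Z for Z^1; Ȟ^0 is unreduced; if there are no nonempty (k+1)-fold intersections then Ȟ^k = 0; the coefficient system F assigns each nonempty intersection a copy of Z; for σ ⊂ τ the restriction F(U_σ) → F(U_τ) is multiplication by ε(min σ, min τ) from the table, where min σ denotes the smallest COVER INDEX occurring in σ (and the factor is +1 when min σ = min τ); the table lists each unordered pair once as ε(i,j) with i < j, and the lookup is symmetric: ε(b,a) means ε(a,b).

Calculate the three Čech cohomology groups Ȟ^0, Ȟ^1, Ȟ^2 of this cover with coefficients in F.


nonempty overlaps:
  U1={{q2},{q1,q2},{q2,q5}} U2={{q1},{q3},{q4},{q1,q2},{q1,q4},{q1,q5},{q1,q6},{q4,q5},{q4,q6},{q1,q4,q6},{q1,q5,q6}} U3={{q5},{q6},{q1,q5},{q1,q6},{q2,q5},{q4,q5},{q4,q6},{q5,q6},{q1,q4,q6},{q1,q5,q6}}
  U12={{q1,q2}} U13={{q2,q5}} U23={{q1,q5},{q1,q6},{q4,q5},{q4,q6},{q1,q4,q6},{q1,q5,q6}}
C dims 3,3; δ0: rk 2, SNF 1^2
degree 0: 3−2−0 = 1 → Ȟ^0 ≅ Z
degree 1: 3−0−2 = 1 → Ȟ^1 ≅ Z
degree 2: 0−0−0 = 0 → Ȟ^2 ≅ 0

Ȟ^0 = Z,  Ȟ^1 = Z,  Ȟ^2 = 0


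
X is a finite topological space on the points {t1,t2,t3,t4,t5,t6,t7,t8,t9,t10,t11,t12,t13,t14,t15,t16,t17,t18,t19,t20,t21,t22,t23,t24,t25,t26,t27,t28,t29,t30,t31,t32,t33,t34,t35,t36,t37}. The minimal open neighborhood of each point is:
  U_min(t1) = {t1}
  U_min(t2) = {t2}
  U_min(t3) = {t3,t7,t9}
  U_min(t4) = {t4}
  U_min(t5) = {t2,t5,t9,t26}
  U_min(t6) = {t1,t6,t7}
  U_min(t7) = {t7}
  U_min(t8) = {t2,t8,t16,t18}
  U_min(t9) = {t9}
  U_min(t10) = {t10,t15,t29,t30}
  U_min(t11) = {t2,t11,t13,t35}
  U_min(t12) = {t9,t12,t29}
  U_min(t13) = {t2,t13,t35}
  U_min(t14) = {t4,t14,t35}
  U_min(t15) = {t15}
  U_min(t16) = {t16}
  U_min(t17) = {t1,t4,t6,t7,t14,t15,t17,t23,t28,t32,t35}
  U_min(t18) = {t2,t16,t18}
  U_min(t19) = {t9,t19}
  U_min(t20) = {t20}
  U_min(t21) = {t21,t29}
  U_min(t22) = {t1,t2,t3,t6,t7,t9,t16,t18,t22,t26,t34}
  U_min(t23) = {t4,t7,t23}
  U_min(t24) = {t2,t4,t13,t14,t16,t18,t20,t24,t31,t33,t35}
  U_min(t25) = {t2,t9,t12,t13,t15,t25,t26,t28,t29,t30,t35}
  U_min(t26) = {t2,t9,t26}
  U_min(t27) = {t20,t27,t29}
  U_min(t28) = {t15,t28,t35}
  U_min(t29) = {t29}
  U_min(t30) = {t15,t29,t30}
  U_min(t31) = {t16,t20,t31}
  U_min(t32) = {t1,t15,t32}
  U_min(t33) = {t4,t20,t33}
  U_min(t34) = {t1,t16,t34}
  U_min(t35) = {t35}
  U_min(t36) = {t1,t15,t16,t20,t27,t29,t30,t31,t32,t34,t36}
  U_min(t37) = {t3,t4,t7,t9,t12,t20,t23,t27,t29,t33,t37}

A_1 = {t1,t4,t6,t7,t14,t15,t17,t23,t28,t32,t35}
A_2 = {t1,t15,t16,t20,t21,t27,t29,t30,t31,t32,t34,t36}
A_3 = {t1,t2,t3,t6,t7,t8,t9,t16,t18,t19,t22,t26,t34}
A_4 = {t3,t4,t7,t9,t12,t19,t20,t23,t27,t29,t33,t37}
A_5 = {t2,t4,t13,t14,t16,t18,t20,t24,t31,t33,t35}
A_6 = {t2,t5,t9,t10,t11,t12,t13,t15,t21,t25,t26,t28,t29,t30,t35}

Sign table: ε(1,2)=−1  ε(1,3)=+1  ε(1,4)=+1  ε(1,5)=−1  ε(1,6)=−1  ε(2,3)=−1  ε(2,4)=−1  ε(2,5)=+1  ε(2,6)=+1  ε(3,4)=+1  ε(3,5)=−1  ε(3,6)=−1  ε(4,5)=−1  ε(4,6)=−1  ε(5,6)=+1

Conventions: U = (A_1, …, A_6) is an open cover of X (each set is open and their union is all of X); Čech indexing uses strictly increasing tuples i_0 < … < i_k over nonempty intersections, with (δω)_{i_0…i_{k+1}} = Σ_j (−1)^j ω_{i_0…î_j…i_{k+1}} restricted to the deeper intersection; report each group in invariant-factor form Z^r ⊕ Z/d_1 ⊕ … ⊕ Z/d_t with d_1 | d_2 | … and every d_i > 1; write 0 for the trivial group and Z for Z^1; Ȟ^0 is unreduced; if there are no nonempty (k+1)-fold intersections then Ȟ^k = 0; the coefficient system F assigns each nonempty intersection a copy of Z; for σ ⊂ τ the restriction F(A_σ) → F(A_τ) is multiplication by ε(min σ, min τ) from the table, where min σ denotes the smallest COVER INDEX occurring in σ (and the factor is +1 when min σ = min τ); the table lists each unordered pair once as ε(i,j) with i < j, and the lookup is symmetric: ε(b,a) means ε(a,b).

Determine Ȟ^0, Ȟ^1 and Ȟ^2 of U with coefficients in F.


Ȟ^0(U;F) ≅ Z, Ȟ^1(U;F) ≅ 0 and Ȟ^2(U;F) ≅ Z/2

nonempty overlaps:
  A12={t1,t15,t32} A13={t1,t6,t7} A14={t4,t7,t23} A15={t4,t14,t35} A16={t15,t28,t35} A23={t1,t16,t34} A24={t20,t27,t29} A25={t16,t20,t31} A26={t15,t21,t29,t30} A34={t3,t7,t9,t19} A35={t2,t16,t18} A36={t2,t9,t26} A45={t4,t20,t33} A46={t9,t12,t29} A56={t2,t13,t35}
  A123={t1} A126={t15} A134={t7} A145={t4} A156={t35} A235={t16} A245={t20} A246={t29} A346={t9} A356={t2}
C dims 6,15,10; δ0: rk 5, SNF 1^5; δ1: rk 10, SNF 1^9·2
degree 0: 6−5−0 = 1 → Ȟ^0 ≅ Z
degree 1: 15−10−5 = 0 → Ȟ^1 ≅ 0
degree 2: 10−0−10 = 0 plus torsion [2] → Ȟ^2 ≅ Z/2


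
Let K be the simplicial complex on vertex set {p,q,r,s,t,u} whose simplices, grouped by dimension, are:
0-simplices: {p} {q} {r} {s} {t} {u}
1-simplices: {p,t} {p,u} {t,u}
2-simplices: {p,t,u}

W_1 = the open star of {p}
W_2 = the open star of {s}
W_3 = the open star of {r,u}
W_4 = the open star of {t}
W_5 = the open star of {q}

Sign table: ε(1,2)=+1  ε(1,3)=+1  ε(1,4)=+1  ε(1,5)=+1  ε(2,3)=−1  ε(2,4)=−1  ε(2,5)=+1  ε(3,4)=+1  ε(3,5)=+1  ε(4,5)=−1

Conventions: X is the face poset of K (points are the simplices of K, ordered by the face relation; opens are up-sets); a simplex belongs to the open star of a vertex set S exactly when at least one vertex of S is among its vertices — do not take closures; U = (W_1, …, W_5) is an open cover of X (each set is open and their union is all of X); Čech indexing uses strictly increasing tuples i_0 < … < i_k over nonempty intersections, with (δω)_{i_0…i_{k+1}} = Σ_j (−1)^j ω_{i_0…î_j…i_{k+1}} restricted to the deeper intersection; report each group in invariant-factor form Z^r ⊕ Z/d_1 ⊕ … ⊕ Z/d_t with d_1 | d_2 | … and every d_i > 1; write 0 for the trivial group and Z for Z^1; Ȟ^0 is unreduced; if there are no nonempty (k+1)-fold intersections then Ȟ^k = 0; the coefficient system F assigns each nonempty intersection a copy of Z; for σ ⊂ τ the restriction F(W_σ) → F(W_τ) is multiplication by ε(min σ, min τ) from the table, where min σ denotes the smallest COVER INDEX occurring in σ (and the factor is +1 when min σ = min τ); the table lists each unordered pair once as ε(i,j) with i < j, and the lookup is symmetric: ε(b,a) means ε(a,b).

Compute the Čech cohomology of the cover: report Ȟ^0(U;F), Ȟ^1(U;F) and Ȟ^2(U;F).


Ȟ^0(U;F) ≅ Z^3, Ȟ^1(U;F) ≅ 0 and Ȟ^2(U;F) ≅ 0

nonempty intersections:
  W1={{p},{p,t},{p,u},{p,t,u}} W2={{s}} W3={{r},{u},{p,u},{t,u},{p,t,u}} W4={{t},{p,t},{t,u},{p,t,u}} W5={{q}}
  W13={{p,u},{p,t,u}} W14={{p,t},{p,t,u}} W34={{t,u},{p,t,u}}
  W134={{p,t,u}}
C dims 5,3,1; δ0: rk 2, SNF 1^2; δ1: rk 1, SNF 1^1
Ȟ^0: (5−2)−0=3 ⇒ Z^3
Ȟ^1: (3−1)−2=0 ⇒ 0
Ȟ^2: (1−0)−1=0 ⇒ 0


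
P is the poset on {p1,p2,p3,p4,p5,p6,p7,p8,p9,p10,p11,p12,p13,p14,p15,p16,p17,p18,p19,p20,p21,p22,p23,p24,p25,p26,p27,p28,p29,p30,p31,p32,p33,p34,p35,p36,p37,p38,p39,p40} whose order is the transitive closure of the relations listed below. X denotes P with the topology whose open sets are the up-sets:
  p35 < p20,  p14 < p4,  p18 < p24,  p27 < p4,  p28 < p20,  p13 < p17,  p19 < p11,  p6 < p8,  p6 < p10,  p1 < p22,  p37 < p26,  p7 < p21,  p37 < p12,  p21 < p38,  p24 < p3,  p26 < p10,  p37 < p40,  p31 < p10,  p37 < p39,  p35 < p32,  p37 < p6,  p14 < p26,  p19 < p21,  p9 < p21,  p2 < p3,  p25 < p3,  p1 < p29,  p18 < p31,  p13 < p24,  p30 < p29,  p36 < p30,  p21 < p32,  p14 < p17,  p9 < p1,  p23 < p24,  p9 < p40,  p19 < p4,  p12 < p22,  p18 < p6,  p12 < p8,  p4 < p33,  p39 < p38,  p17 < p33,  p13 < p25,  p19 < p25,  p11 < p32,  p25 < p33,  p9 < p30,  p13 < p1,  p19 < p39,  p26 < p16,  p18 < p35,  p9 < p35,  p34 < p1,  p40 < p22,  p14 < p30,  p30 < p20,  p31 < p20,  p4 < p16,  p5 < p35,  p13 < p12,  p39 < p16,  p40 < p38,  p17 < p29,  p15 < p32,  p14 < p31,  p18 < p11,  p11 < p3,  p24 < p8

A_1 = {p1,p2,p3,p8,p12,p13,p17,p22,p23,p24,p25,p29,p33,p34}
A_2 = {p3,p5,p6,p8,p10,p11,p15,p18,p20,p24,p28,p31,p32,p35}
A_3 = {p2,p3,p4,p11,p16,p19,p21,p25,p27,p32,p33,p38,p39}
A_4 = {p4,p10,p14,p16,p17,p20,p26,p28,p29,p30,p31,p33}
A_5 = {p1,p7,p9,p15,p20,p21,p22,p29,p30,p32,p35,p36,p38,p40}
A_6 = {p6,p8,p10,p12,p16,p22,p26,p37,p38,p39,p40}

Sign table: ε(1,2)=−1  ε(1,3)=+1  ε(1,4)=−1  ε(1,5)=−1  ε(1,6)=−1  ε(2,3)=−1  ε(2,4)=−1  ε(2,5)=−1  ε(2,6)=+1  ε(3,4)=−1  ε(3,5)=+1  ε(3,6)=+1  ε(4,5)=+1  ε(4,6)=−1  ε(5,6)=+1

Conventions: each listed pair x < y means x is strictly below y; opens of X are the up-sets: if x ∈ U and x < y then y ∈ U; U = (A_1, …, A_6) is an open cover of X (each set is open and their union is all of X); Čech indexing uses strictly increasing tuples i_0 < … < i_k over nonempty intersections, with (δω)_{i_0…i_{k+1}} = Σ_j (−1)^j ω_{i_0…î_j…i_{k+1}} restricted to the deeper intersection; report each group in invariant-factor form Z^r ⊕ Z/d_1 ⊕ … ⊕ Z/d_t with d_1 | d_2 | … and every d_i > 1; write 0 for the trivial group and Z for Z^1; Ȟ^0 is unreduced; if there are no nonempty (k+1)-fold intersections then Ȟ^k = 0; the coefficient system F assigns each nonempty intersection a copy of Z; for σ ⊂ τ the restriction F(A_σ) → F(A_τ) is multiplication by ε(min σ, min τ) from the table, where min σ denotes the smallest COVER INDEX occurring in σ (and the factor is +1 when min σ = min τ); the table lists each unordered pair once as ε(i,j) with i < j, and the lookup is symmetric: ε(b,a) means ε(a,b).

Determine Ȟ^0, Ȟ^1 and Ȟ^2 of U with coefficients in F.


nonempty intersections:
  A12={p3,p8,p24} A13={p2,p3,p25,p33} A14={p17,p29,p33} A15={p1,p22,p29} A16={p8,p12,p22} A23={p3,p11,p32} A24={p10,p20,p28,p31} A25={p15,p20,p32,p35} A26={p6,p8,p10} A34={p4,p16,p33} A35={p21,p32,p38} A36={p16,p38,p39} A45={p20,p29,p30} A46={p10,p16,p26} A56={p22,p38,p40}
  A123={p3} A126={p8} A134={p33} A145={p29} A156={p22} A235={p32} A245={p20} A246={p10} A346={p16} A356={p38}
C dims 6,15,10; δ0: rk 6, SNF 1^5·2; δ1: rk 9, SNF 1^9
Ȟ^0: (6−6)−0=0 ⇒ 0
Ȟ^1: (15−9)−6=0 plus torsion [2] ⇒ Z/2
Ȟ^2: (10−0)−9=1 ⇒ Z

Ȟ^0 ≅ 0,  Ȟ^1 ≅ Z/2,  Ȟ^2 ≅ Z


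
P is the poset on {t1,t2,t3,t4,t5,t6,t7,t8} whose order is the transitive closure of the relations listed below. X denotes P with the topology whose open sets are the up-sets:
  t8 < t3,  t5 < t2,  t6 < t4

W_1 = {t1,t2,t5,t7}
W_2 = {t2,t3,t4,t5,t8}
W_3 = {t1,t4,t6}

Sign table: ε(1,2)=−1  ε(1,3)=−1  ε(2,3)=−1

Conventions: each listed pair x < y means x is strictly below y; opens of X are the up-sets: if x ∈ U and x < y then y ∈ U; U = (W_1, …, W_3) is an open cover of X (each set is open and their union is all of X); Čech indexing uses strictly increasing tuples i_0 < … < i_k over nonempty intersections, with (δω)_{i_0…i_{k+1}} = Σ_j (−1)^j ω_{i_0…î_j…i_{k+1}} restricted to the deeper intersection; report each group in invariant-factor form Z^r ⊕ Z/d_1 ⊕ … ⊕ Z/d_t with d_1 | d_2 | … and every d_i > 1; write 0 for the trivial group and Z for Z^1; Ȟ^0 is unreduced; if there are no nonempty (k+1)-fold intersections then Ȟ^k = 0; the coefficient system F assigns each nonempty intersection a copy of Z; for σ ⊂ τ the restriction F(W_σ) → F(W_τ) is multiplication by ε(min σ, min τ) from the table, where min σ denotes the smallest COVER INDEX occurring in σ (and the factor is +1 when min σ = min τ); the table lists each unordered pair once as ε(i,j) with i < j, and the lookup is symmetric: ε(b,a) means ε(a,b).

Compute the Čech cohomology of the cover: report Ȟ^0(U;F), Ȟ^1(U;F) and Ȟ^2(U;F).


intersection data:
  W12={t2,t5} W13={t1} W23={t4}
C dims 3,3; δ0: rk 3, SNF 1^2·2
Ȟ^0 = (3 − 3) − 0 = 0, so Ȟ^0 ≅ 0
Ȟ^1 = (3 − 0) − 3 = 0 plus torsion [2], so Ȟ^1 ≅ Z/2
Ȟ^2 = (0 − 0) − 0 = 0, so Ȟ^2 ≅ 0

Ȟ^0 ≅ 0, Ȟ^1 ≅ Z/2 and Ȟ^2 ≅ 0


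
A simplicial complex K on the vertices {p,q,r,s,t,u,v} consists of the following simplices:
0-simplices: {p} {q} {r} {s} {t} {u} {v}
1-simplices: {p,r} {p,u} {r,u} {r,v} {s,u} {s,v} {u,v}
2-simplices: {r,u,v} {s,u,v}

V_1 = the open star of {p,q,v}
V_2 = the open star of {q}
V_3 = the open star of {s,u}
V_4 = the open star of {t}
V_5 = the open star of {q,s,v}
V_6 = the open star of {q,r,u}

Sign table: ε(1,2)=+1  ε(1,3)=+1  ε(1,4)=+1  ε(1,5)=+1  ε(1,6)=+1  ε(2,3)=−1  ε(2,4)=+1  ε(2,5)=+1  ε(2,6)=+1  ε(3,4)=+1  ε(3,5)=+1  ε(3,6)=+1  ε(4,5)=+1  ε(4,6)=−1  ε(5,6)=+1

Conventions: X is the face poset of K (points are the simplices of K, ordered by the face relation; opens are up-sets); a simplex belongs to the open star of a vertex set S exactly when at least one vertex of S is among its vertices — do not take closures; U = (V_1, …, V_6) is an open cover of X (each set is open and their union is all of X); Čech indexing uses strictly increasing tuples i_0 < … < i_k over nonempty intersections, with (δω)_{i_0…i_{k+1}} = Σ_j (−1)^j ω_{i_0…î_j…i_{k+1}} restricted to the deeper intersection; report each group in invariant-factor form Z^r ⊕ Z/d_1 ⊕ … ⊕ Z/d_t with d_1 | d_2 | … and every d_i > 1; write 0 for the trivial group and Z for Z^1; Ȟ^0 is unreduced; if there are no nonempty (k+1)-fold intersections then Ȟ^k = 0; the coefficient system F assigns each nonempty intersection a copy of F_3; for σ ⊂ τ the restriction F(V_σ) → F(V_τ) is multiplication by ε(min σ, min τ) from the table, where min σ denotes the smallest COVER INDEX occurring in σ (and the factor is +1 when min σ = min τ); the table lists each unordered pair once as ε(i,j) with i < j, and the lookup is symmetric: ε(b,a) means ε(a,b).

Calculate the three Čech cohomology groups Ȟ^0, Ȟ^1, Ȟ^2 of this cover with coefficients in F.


Ȟ^0 = Z/3 ⊕ Z/3, Ȟ^1 = 0, Ȟ^2 = 0

nerve simplices:
  V1={{p},{q},{v},{p,r},{p,u},{r,v},{s,v},{u,v},{r,u,v},{s,u,v}} V2={{q}} V3={{s},{u},{p,u},{r,u},{s,u},{s,v},{u,v},{r,u,v},{s,u,v}} V4={{t}} V5={{q},{s},{v},{r,v},{s,u},{s,v},{u,v},{r,u,v},{s,u,v}} V6={{q},{r},{u},{p,r},{p,u},{r,u},{r,v},{s,u},{u,v},{r,u,v},{s,u,v}}
  V12={{q}} V13={{p,u},{s,v},{u,v},{r,u,v},{s,u,v}} V15={{q},{v},{r,v},{s,v},{u,v},{r,u,v},{s,u,v}} V16={{q},{p,r},{p,u},{r,v},{u,v},{r,u,v},{s,u,v}} V25={{q}} V26={{q}} V35={{s},{s,u},{s,v},{u,v},{r,u,v},{s,u,v}} V36={{u},{p,u},{r,u},{s,u},{u,v},{r,u,v},{s,u,v}} V56={{q},{r,v},{s,u},{u,v},{r,u,v},{s,u,v}}
  V125={{q}} V126={{q}} V135={{s,v},{u,v},{r,u,v},{s,u,v}} V136={{p,u},{u,v},{r,u,v},{s,u,v}} V156={{q},{r,v},{u,v},{r,u,v},{s,u,v}} V256={{q}} V356={{s,u},{u,v},{r,u,v},{s,u,v}}
  V1256={{q}} V1356={{u,v},{r,u,v},{s,u,v}}
C dims 6,9,7,2; δ0: rk_F3 4; δ1: rk_F3 5; δ2: rk_F3 2
degree 0: 6−4−0 = 2 → Ȟ^0 ≅ Z/3 ⊕ Z/3
degree 1: 9−5−4 = 0 → Ȟ^1 ≅ 0
degree 2: 7−2−5 = 0 → Ȟ^2 ≅ 0


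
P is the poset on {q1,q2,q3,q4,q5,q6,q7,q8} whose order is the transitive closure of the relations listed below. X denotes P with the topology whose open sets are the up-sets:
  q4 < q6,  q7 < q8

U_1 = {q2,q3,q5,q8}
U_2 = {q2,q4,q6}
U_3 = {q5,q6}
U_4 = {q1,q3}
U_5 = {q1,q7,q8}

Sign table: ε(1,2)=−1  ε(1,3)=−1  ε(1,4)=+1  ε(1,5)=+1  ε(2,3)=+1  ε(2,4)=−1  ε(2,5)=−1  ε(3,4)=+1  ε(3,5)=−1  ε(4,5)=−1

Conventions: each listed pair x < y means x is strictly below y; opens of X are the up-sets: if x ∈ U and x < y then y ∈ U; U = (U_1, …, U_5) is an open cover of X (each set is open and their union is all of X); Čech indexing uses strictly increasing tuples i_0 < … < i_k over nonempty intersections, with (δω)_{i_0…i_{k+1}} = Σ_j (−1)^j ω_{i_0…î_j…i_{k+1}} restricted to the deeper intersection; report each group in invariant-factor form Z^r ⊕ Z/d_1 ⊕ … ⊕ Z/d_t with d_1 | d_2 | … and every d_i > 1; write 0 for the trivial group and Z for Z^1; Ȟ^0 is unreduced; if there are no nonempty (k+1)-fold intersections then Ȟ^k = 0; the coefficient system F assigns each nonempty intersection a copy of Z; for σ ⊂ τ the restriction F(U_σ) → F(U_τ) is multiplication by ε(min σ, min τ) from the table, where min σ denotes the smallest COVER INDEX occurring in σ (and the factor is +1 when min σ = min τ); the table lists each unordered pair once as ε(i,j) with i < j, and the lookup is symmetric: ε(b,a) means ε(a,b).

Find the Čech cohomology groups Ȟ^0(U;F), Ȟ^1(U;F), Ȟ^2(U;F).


nerve simplices:
  U12={q2} U13={q5} U14={q3} U15={q8} U23={q6} U45={q1}
C dims 5,6; δ0: rk 5, SNF 1^4·2
degree 0: 5−5−0 = 0 → Ȟ^0 ≅ 0
degree 1: 6−0−5 = 1 plus torsion [2] → Ȟ^1 ≅ Z ⊕ Z/2
degree 2: 0−0−0 = 0 → Ȟ^2 ≅ 0

Ȟ^0(U;F) ≅ 0,  Ȟ^1(U;F) ≅ Z ⊕ Z/2,  Ȟ^2(U;F) ≅ 0


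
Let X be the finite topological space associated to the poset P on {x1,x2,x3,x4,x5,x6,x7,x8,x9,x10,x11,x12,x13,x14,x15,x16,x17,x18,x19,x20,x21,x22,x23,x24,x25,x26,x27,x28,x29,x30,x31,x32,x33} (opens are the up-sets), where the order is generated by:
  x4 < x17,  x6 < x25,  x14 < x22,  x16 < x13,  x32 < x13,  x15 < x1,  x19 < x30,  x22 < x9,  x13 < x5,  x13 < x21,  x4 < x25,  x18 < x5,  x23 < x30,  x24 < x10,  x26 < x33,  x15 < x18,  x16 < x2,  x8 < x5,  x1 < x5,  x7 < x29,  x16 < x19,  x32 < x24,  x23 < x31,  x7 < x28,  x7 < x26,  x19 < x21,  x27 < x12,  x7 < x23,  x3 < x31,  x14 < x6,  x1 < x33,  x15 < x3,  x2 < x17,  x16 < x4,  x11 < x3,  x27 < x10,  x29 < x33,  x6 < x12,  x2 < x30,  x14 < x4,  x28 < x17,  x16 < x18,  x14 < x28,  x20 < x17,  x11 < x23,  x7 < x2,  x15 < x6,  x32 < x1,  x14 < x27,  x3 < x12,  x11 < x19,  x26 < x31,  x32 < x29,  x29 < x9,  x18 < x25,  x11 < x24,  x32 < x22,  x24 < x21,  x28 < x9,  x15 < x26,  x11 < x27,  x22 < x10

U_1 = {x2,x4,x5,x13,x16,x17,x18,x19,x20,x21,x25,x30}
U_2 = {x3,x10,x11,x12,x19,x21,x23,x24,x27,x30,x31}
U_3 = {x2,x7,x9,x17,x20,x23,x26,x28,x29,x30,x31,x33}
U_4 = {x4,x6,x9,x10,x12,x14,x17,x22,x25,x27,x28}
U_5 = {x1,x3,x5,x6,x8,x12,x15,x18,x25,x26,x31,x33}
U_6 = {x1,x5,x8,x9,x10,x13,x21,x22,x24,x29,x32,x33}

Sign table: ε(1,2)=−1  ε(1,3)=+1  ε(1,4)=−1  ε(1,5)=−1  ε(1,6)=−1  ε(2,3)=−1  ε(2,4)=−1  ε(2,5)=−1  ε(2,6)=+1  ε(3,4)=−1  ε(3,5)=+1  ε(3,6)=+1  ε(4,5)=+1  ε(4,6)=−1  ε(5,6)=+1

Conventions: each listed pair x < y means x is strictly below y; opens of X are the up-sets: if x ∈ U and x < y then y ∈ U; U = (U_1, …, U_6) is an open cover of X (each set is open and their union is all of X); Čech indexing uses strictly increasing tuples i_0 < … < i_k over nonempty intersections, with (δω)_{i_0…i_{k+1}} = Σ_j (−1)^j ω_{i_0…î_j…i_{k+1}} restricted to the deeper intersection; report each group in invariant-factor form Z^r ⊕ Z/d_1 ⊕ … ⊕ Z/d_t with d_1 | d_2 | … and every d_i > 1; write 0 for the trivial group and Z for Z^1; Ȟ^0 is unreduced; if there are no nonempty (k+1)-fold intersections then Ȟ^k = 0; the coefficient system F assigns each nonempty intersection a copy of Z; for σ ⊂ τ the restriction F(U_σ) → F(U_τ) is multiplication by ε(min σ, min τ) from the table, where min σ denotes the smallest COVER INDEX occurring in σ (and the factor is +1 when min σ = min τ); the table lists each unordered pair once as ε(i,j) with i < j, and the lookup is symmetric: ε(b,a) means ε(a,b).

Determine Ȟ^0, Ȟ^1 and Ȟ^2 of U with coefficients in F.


Ȟ^0 = 0,  Ȟ^1 = Z/2,  Ȟ^2 = Z

cover nerve:
  U12={x19,x21,x30} U13={x2,x17,x20,x30} U14={x4,x17,x25} U15={x5,x18,x25} U16={x5,x13,x21} U23={x23,x30,x31} U24={x10,x12,x27} U25={x3,x12,x31} U26={x10,x21,x24} U34={x9,x17,x28} U35={x26,x31,x33} U36={x9,x29,x33} U45={x6,x12,x25} U46={x9,x10,x22} U56={x1,x5,x8,x33}
  U123={x30} U126={x21} U134={x17} U145={x25} U156={x5} U235={x31} U245={x12} U246={x10} U346={x9} U356={x33}
C dims 6,15,10; δ0: rk 6, SNF 1^5·2; δ1: rk 9, SNF 1^9
Ȟ^0: (6−6)−0=0 ⇒ 0
Ȟ^1: (15−9)−6=0 plus torsion [2] ⇒ Z/2
Ȟ^2: (10−0)−9=1 ⇒ Z


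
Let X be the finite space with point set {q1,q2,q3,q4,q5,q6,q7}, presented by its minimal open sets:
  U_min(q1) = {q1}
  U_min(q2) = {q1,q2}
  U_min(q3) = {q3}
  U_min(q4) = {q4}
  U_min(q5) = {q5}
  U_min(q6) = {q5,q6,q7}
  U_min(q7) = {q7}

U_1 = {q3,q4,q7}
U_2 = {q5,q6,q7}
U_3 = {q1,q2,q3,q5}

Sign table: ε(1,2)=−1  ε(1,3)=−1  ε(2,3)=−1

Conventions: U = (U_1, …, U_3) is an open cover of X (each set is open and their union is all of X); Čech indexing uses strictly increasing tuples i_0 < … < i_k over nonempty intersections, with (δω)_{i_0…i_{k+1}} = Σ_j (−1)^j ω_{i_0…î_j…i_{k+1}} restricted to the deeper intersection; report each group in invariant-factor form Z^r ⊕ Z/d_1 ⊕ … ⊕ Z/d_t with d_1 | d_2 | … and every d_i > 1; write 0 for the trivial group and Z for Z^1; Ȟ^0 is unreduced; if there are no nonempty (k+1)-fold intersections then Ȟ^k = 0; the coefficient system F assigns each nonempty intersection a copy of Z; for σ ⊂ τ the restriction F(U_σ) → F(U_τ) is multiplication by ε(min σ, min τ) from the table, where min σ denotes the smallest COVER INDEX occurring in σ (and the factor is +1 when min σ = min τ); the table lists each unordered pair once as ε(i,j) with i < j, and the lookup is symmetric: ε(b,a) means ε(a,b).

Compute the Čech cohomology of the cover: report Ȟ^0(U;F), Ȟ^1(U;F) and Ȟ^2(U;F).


cover nerve:
  U12={q7} U13={q3} U23={q5}
C dims 3,3; δ0: rk 3, SNF 1^2·2
Ȟ^0: (3−3)−0=0 ⇒ 0
Ȟ^1: (3−0)−3=0 plus torsion [2] ⇒ Z/2
Ȟ^2: (0−0)−0=0 ⇒ 0

Ȟ^0 = 0; Ȟ^1 = Z/2; Ȟ^2 = 0


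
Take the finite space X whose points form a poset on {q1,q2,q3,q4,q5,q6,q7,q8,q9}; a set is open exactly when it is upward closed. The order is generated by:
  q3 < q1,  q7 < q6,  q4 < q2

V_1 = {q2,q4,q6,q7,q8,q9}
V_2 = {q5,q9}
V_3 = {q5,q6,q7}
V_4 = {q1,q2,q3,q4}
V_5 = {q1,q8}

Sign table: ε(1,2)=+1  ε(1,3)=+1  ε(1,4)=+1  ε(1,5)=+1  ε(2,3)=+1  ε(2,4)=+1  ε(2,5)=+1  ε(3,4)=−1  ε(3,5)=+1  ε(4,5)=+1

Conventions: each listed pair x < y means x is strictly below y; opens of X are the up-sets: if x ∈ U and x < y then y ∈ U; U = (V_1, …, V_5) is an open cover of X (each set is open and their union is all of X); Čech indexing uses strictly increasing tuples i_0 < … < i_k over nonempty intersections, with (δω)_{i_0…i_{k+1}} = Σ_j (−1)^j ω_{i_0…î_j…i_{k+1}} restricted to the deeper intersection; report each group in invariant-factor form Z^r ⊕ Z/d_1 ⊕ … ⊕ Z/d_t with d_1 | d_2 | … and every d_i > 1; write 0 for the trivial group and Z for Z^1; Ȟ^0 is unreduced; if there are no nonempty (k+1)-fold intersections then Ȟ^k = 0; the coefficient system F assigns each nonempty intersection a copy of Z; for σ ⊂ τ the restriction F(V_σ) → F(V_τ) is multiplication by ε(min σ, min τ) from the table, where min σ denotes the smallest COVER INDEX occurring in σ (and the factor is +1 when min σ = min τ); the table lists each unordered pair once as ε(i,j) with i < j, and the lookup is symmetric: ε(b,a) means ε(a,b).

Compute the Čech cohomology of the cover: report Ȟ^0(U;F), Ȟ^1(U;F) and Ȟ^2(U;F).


Ȟ^0 ≅ Z, Ȟ^1 ≅ Z^2, Ȟ^2 ≅ 0

nerve of the cover:
  V12={q9} V13={q6,q7} V14={q2,q4} V15={q8} V23={q5} V45={q1}
C dims 5,6; δ0: rk 4, SNF 1^4
Ȟ^0 = (5 − 4) − 0 = 1, so Ȟ^0 ≅ Z
Ȟ^1 = (6 − 0) − 4 = 2, so Ȟ^1 ≅ Z^2
Ȟ^2 = (0 − 0) − 0 = 0, so Ȟ^2 ≅ 0


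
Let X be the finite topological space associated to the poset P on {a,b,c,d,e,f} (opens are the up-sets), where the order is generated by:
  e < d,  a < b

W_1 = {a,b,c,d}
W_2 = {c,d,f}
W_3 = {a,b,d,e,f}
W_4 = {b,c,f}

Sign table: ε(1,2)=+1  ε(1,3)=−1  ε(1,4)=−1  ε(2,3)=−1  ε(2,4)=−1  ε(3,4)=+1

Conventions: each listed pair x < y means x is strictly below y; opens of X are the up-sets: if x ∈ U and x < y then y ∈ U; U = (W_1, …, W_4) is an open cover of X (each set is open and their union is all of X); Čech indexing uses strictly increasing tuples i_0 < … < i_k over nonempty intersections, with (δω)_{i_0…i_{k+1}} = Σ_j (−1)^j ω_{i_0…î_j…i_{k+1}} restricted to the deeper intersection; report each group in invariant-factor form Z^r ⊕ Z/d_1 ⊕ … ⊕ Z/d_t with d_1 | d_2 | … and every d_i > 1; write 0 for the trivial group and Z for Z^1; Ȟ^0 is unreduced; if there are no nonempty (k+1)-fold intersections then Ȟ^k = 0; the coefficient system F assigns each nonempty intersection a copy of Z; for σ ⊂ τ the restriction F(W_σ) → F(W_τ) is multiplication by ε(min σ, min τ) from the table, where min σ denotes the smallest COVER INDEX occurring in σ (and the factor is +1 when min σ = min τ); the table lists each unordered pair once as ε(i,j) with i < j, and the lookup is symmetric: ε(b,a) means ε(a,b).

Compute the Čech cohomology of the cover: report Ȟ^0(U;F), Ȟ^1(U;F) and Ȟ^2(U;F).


Ȟ^0 ≅ Z, Ȟ^1 ≅ 0, Ȟ^2 ≅ Z

nonempty intersections:
  W12={c,d} W13={a,b,d} W14={b,c} W23={d,f} W24={c,f} W34={b,f}
  W123={d} W124={c} W134={b} W234={f}
C dims 4,6,4; δ0: rk 3, SNF 1^3; δ1: rk 3, SNF 1^3
Ȟ^0: (4−3)−0=1 ⇒ Z
Ȟ^1: (6−3)−3=0 ⇒ 0
Ȟ^2: (4−0)−3=1 ⇒ Z


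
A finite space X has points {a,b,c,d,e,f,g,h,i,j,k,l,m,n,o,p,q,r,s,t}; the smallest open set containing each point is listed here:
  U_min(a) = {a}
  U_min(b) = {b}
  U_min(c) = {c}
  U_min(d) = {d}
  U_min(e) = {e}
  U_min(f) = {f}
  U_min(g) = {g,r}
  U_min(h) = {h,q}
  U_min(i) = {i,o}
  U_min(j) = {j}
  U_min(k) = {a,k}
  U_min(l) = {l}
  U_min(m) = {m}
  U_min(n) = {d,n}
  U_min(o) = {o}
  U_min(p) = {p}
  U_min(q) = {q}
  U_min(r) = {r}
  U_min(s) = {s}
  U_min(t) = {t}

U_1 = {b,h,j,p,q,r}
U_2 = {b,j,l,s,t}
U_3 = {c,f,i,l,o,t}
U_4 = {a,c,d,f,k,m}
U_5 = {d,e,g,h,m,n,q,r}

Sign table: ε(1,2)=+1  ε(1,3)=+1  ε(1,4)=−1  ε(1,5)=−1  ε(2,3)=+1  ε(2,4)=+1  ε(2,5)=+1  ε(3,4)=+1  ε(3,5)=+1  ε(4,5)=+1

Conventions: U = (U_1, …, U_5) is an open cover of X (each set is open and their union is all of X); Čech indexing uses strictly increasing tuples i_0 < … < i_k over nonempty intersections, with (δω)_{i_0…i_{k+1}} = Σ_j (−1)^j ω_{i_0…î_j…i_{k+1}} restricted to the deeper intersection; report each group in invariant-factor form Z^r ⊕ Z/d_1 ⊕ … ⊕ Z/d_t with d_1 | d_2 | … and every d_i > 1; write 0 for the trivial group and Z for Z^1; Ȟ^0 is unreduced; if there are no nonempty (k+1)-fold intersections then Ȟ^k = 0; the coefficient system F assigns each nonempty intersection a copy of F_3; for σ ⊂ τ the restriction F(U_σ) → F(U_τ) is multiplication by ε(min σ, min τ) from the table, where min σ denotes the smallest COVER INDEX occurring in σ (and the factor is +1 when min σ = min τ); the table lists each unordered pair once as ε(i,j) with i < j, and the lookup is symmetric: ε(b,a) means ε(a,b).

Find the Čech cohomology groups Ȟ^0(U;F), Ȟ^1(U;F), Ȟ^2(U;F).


intersection data:
  U12={b,j} U15={h,q,r} U23={l,t} U34={c,f} U45={d,m}
C dims 5,5; δ0: rk_F3 5
Ȟ^0 = (5 − 5) − 0 = 0, so Ȟ^0 ≅ 0
Ȟ^1 = (5 − 0) − 5 = 0, so Ȟ^1 ≅ 0
Ȟ^2 = (0 − 0) − 0 = 0, so Ȟ^2 ≅ 0

Ȟ^0 ≅ 0,  Ȟ^1 ≅ 0,  Ȟ^2 ≅ 0


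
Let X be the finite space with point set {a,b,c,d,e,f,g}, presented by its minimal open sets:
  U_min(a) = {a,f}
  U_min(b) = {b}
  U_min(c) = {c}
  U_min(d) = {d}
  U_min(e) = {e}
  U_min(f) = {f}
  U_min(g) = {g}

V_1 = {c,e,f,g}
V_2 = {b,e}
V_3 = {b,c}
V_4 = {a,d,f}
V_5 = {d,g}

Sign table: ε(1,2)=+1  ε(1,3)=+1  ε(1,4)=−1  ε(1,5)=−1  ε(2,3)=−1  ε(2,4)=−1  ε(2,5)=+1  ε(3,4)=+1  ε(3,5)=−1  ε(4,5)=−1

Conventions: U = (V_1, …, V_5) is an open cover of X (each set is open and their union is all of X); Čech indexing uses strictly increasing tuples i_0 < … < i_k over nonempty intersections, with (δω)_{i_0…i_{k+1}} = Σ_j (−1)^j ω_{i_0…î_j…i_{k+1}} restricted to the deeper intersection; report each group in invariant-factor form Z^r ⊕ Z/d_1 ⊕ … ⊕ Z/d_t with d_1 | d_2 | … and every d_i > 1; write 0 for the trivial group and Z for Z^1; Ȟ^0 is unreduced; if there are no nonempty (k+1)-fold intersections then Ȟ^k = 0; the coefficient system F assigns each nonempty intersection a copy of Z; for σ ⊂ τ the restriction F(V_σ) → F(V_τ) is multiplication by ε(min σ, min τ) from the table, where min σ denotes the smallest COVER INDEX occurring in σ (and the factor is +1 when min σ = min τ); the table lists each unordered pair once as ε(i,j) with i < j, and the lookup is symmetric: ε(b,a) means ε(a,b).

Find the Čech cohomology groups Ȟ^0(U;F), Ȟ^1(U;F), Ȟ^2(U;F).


Ȟ^0 ≅ 0; Ȟ^1 ≅ Z ⊕ Z/2; Ȟ^2 ≅ 0

nonempty overlaps:
  V12={e} V13={c} V14={f} V15={g} V23={b} V45={d}
C dims 5,6; δ0: rk 5, SNF 1^4·2
degree 0: 5−5−0 = 0 → Ȟ^0 ≅ 0
degree 1: 6−0−5 = 1 plus torsion [2] → Ȟ^1 ≅ Z ⊕ Z/2
degree 2: 0−0−0 = 0 → Ȟ^2 ≅ 0


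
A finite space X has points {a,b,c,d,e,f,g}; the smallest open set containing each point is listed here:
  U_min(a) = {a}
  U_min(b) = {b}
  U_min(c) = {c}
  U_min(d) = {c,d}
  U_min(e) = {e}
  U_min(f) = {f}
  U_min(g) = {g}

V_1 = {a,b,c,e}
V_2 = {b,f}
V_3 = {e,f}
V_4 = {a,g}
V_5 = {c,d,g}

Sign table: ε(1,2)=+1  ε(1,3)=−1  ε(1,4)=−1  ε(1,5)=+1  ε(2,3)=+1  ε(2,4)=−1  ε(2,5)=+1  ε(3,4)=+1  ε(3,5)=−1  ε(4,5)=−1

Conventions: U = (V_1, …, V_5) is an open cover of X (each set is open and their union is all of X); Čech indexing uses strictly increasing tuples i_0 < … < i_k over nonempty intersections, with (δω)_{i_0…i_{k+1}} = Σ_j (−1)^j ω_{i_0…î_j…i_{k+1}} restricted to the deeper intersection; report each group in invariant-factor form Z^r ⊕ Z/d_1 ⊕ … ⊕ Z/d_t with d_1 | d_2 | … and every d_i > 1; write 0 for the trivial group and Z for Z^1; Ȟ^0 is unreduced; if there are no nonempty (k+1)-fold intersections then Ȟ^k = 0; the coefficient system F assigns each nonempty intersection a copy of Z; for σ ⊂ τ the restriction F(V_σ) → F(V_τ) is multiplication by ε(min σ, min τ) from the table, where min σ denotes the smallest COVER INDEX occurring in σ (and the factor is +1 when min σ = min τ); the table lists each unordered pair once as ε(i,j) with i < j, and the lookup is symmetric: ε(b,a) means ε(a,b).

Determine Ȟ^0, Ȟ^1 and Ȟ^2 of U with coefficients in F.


Ȟ^0 = 0; Ȟ^1 = Z ⊕ Z/2; Ȟ^2 = 0

nerve of the cover:
  V12={b} V13={e} V14={a} V15={c} V23={f} V45={g}
C dims 5,6; δ0: rk 5, SNF 1^4·2
Ȟ^0 = (5 − 5) − 0 = 0, so Ȟ^0 ≅ 0
Ȟ^1 = (6 − 0) − 5 = 1 plus torsion [2], so Ȟ^1 ≅ Z ⊕ Z/2
Ȟ^2 = (0 − 0) − 0 = 0, so Ȟ^2 ≅ 0


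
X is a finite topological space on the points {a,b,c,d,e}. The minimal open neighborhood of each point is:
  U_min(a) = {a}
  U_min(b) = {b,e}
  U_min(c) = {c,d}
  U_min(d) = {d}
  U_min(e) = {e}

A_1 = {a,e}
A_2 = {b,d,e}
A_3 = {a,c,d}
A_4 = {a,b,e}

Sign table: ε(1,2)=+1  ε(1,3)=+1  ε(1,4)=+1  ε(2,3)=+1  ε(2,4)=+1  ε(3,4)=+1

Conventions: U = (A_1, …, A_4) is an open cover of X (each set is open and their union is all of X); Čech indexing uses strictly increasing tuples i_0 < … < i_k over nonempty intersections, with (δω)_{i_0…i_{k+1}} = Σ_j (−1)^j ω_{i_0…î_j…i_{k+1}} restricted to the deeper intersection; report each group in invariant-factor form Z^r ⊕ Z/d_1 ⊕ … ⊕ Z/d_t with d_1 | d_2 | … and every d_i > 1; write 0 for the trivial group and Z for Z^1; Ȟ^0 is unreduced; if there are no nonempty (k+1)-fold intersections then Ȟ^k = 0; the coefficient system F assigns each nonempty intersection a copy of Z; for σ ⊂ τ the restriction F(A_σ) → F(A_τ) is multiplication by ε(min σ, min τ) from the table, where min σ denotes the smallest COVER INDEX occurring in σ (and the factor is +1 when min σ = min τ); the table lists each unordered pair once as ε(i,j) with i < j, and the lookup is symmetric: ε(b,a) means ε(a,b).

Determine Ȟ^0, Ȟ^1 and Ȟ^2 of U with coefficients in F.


nerve of the cover:
  A12={e} A13={a} A14={a,e} A23={d} A24={b,e} A34={a}
  A124={e} A134={a}
C dims 4,6,2; δ0: rk 3, SNF 1^3; δ1: rk 2, SNF 1^2
Ȟ^0 = (4 − 3) − 0 = 1, so Ȟ^0 ≅ Z
Ȟ^1 = (6 − 2) − 3 = 1, so Ȟ^1 ≅ Z
Ȟ^2 = (2 − 0) − 2 = 0, so Ȟ^2 ≅ 0

Ȟ^0 ≅ Z,  Ȟ^1 ≅ Z,  Ȟ^2 ≅ 0


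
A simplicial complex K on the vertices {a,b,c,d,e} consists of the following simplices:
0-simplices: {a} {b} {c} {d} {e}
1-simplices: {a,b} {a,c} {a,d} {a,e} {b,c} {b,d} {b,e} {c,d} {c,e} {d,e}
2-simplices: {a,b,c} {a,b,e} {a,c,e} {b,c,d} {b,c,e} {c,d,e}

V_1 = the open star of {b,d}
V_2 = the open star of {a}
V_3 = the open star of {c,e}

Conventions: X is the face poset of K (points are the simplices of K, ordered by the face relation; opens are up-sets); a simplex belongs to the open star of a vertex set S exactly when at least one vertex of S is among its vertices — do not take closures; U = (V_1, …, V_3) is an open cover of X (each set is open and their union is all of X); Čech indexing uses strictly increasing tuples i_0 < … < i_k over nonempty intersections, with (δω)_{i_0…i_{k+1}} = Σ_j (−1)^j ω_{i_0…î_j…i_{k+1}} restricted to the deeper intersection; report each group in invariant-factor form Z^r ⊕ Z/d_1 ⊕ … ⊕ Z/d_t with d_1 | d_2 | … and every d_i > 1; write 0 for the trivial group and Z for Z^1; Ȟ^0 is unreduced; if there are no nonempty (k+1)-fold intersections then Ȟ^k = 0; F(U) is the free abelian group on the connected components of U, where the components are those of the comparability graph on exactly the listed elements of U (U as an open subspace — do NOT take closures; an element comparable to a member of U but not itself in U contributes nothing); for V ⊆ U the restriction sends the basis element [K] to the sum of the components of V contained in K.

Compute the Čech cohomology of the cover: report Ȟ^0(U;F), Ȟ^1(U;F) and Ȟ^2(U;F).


Ȟ^0 = Z, Ȟ^1 = Z and Ȟ^2 = Z

nonempty intersections:
  V1={{b},{d},{a,b},{a,d},{b,c},{b,d},{b,e},{c,d},{d,e},{a,b,c},{a,b,e},{b,c,d},{b,c,e},{c,d,e}} V2={{a},{a,b},{a,c},{a,d},{a,e},{a,b,c},{a,b,e},{a,c,e}} V3={{c},{e},{a,c},{a,e},{b,c},{b,e},{c,d},{c,e},{d,e},{a,b,c},{a,b,e},{a,c,e},{b,c,d},{b,c,e},{c,d,e}}
  V12={{a,b},{a,d},{a,b,c},{a,b,e}} V13={{b,c},{b,e},{c,d},{d,e},{a,b,c},{a,b,e},{b,c,d},{b,c,e},{c,d,e}} V23={{a,c},{a,e},{a,b,c},{a,b,e},{a,c,e}}
  V123={{a,b,c},{a,b,e}}
components per intersection:
  V1: {{b},{d},{a,b},{a,d},{b,c},{b,d},{b,e},{c,d},{d,e},{a,b,c},{a,b,e},{b,c,d},{b,c,e},{c,d,e}}
  V2: {{a},{a,b},{a,c},{a,d},{a,e},{a,b,c},{a,b,e},{a,c,e}}
  V3: {{c},{e},{a,c},{a,e},{b,c},{b,e},{c,d},{c,e},{d,e},{a,b,c},{a,b,e},{a,c,e},{b,c,d},{b,c,e},{c,d,e}}
  V12: {{a,b},{a,b,c},{a,b,e}} {{a,d}}
  V13: {{b,c},{b,e},{c,d},{d,e},{a,b,c},{a,b,e},{b,c,d},{b,c,e},{c,d,e}}
  V23: {{a,c},{a,e},{a,b,c},{a,b,e},{a,c,e}}
  V123: {{a,b,c}} {{a,b,e}}
C dims 3,4,2; δ0: rk 2, SNF 1^2; δ1: rk 1, SNF 1^1
Ȟ^0: (3−2)−0=1 ⇒ Z
Ȟ^1: (4−1)−2=1 ⇒ Z
Ȟ^2: (2−0)−1=1 ⇒ Z


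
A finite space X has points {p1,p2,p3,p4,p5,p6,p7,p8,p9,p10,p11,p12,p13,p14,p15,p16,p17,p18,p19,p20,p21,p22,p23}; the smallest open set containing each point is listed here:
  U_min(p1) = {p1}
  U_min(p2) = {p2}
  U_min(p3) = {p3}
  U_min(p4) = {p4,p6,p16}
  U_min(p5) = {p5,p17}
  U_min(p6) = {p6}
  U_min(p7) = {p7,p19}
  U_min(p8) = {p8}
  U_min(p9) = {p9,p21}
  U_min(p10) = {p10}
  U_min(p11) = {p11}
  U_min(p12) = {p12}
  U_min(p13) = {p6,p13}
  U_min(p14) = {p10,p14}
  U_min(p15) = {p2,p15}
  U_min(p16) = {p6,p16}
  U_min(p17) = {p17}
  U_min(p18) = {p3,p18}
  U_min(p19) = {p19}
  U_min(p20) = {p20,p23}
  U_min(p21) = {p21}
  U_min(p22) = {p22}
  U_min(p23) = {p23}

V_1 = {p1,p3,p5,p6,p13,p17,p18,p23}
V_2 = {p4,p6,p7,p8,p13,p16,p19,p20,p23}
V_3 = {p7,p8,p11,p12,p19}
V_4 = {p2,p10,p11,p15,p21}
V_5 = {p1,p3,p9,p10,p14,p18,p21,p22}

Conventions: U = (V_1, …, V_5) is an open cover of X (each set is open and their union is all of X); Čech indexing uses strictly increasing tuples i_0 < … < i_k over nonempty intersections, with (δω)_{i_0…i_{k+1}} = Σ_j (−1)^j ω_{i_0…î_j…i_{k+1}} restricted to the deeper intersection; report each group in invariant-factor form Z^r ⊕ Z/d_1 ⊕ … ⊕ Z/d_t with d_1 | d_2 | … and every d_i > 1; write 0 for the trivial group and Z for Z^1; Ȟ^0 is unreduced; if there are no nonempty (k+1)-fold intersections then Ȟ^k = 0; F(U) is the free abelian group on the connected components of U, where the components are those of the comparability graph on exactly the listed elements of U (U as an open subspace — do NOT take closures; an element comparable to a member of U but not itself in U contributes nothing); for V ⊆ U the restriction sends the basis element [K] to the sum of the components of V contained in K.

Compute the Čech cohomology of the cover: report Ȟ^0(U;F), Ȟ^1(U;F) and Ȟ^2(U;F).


intersection data:
  V12={p6,p13,p23} V15={p1,p3,p18} V23={p7,p8,p19} V34={p11} V45={p10,p21}
components per intersection:
  V1: {p1} {p3,p18} {p5,p17} {p6,p13} {p23}
  V2: {p4,p6,p13,p16} {p7,p19} {p8} {p20,p23}
  V3: {p7,p19} {p8} {p11} {p12}
  V4: {p2,p15} {p10} {p11} {p21}
  V5: {p1} {p3,p18} {p9,p21} {p10,p14} {p22}
  V12: {p6,p13} {p23}
  V15: {p1} {p3,p18}
  V23: {p7,p19} {p8}
  V34: {p11}
  V45: {p10} {p21}
C dims 22,9; δ0: rk 9, SNF 1^9
Ȟ^0 = (22 − 9) − 0 = 13, so Ȟ^0 ≅ Z^13
Ȟ^1 = (9 − 0) − 9 = 0, so Ȟ^1 ≅ 0
Ȟ^2 = (0 − 0) − 0 = 0, so Ȟ^2 ≅ 0

Ȟ^0 ≅ Z^13, Ȟ^1 ≅ 0, Ȟ^2 ≅ 0
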